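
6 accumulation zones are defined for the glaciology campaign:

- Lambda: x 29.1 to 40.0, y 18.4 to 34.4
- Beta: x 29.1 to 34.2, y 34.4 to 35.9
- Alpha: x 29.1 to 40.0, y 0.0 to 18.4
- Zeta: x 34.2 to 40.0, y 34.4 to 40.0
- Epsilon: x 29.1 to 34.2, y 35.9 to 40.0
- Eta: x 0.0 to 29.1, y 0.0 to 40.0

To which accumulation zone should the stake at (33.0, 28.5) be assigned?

The point has x = 33.0 and y = 28.5.
Only Lambda satisfies 29.1 ≤ x ≤ 40.0 and 18.4 ≤ y ≤ 34.4.

Lambda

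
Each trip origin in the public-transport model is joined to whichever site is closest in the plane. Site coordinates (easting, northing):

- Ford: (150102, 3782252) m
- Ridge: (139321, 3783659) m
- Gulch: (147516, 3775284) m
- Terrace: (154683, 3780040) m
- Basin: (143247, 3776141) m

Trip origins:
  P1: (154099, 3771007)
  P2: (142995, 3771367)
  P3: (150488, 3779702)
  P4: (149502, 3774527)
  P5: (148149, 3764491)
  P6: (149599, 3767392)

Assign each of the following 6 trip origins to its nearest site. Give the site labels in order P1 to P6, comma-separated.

P1 → Gulch (d²=61628618.00)
P2 → Basin (d²=22854580.00)
P3 → Ford (d²=6651496.00)
P4 → Gulch (d²=4517245.00)
P5 → Gulch (d²=116889538.00)
P6 → Gulch (d²=66622553.00)

Gulch, Basin, Ford, Gulch, Gulch, Gulch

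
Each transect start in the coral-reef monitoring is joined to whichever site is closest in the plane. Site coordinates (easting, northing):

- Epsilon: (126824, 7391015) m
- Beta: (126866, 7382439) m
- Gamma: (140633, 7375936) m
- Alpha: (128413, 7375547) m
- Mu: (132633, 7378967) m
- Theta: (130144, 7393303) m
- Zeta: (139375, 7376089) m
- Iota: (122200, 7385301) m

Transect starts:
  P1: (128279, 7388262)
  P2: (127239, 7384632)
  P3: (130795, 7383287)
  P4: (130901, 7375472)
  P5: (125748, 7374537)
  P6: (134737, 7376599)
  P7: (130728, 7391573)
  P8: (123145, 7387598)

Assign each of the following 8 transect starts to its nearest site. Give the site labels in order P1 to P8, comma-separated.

P1 → Epsilon (d²=9696034.00)
P2 → Beta (d²=4948378.00)
P3 → Beta (d²=16156145.00)
P4 → Alpha (d²=6195769.00)
P5 → Alpha (d²=8122325.00)
P6 → Mu (d²=10034240.00)
P7 → Theta (d²=3333956.00)
P8 → Iota (d²=6169234.00)

Epsilon, Beta, Beta, Alpha, Alpha, Mu, Theta, Iota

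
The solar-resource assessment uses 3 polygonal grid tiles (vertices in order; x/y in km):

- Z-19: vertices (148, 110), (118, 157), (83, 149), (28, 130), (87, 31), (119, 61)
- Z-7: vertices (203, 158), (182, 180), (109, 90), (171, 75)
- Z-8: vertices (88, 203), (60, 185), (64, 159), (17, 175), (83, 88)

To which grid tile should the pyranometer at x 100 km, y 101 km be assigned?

Z-19

Cast a ray rightward from (100, 101). For each polygon, the edges (by vertex number in listed order) whose endpoints lie on opposite sides of y = 101, where each meets that height, and whether that is right or left of the point:
Z-19: 4–5 at x≈45.3 (left), 6–1 at x≈142.7 (right) → 1 crossing.
Z-7: 2–3 at x≈117.9 (right), 4–1 at x≈181.0 (right) → 2 crossings.
Z-8: 4–5 at x≈73.1 (left), 5–1 at x≈83.6 (left) → 0 crossings.
Only Z-19 has an odd count, so the point is inside Z-19.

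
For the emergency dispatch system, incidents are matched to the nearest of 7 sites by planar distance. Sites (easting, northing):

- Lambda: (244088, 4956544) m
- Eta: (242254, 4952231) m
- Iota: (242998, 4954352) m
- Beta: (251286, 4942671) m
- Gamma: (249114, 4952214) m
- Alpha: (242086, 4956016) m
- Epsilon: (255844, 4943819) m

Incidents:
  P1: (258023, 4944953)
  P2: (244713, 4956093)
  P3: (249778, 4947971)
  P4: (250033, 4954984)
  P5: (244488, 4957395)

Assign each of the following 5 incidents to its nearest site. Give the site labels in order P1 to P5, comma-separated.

P1 → Epsilon (d²=6033997.00)
P2 → Lambda (d²=594026.00)
P3 → Gamma (d²=18443945.00)
P4 → Gamma (d²=8517461.00)
P5 → Lambda (d²=884201.00)

Epsilon, Lambda, Gamma, Gamma, Lambda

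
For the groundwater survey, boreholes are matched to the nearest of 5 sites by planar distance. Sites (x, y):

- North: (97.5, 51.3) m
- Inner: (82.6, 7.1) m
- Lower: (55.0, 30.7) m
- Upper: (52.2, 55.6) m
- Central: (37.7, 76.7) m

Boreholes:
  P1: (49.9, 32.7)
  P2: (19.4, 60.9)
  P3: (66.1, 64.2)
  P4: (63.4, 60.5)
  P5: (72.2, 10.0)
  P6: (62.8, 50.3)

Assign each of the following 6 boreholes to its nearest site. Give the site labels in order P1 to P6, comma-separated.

P1 → Lower (d²=30.01)
P2 → Central (d²=584.53)
P3 → Upper (d²=267.17)
P4 → Upper (d²=149.45)
P5 → Inner (d²=116.57)
P6 → Upper (d²=140.45)

Lower, Central, Upper, Upper, Inner, Upper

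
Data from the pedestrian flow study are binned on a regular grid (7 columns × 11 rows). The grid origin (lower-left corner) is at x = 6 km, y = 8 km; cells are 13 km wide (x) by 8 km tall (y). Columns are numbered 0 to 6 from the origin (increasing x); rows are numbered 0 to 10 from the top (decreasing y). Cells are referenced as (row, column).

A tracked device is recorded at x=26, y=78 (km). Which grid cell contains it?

Column index: ⌊(26 − 6) / 13⌋ = ⌊1.538⌋ = 1
Row offset from origin: ⌊(78 − 8) / 8⌋ = ⌊8.750⌋ = 8 → row 2 (counted from top)

(2, 1)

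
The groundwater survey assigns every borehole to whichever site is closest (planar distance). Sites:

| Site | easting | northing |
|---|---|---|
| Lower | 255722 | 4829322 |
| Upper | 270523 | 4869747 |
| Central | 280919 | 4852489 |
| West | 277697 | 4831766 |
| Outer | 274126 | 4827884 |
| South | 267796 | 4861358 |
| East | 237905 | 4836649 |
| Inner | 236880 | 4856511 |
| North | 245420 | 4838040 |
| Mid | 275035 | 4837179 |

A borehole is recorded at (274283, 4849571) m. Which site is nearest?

Central

Squared distances to each site:
Lower: 754532722.000; Upper: 421208576.000; Central: 52551220.000; West: 328673421.000; Outer: 470350618.000; South: 181014538.000; East: 1490336968.000; Inner: 1447148009.000; North: 966036730.000; Mid: 154127168.000.
Minimum at Central.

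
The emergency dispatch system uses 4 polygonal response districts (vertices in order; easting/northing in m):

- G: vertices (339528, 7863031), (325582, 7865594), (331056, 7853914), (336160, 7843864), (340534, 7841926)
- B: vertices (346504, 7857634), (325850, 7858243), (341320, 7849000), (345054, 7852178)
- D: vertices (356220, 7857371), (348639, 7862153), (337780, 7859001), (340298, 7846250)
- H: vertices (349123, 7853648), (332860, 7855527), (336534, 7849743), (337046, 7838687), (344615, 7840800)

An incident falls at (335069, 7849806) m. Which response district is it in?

Cast a ray rightward from (335069, 7849806). For each polygon, the edges (by vertex number in listed order) whose endpoints lie on opposite sides of northing = 7849806, where each meets that height, and whether that is right or left of the point:
G: 3–4 at easting≈333142.3 (left), 5–1 at easting≈340158.4 (right) → 1 crossing.
B: 2–3 at easting≈339971.0 (right), 3–4 at easting≈342267.0 (right) → 2 crossings.
D: 3–4 at easting≈339595.8 (right), 4–1 at easting≈345389.1 (right) → 2 crossings.
H: 2–3 at easting≈336494.0 (right), 5–1 at easting≈347775.0 (right) → 2 crossings.
Only G has an odd count, so the point is inside G.

G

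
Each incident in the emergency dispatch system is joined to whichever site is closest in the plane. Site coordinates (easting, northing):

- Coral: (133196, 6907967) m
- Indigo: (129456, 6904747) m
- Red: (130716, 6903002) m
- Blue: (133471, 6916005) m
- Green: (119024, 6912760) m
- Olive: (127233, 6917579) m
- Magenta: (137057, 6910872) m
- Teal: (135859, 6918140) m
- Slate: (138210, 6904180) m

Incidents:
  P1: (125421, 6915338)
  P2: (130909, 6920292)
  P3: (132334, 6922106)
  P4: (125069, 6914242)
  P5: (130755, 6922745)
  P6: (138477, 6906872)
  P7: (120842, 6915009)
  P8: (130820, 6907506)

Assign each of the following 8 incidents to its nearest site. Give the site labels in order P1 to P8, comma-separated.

P1 → Olive (d²=8305425.00)
P2 → Olive (d²=20873345.00)
P3 → Teal (d²=28154781.00)
P4 → Olive (d²=15818465.00)
P5 → Olive (d²=39092040.00)
P6 → Slate (d²=7318153.00)
P7 → Green (d²=8363125.00)
P8 → Coral (d²=5857897.00)

Olive, Olive, Teal, Olive, Olive, Slate, Green, Coral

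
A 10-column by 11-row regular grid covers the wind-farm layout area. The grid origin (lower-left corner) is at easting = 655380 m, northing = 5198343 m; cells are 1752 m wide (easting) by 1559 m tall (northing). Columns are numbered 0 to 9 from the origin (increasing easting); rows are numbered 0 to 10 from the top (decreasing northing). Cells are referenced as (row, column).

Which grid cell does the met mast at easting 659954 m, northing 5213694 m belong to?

(1, 2)

Column index: ⌊(659954 − 655380) / 1752⌋ = ⌊2.611⌋ = 2
Row offset from origin: ⌊(5213694 − 5198343) / 1559⌋ = ⌊9.847⌋ = 9 → row 1 (counted from top)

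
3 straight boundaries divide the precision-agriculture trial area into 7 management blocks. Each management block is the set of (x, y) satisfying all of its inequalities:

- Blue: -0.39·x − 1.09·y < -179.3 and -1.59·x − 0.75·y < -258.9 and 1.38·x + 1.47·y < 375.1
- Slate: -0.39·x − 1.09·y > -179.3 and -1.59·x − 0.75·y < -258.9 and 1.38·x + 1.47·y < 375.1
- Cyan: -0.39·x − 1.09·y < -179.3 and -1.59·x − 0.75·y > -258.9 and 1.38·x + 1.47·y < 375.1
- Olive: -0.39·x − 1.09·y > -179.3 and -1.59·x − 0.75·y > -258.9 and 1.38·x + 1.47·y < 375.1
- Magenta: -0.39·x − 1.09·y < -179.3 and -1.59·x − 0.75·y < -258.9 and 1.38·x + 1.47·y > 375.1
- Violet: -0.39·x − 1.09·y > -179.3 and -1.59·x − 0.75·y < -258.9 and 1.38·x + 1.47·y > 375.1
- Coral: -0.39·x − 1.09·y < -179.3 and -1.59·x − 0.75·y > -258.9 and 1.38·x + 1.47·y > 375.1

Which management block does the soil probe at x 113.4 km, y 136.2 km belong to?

-0.39·113.4 − 1.09·136.2 = -192.684, which is < -179.3
-1.59·113.4 − 0.75·136.2 = -282.456, which is < -258.9
1.38·113.4 + 1.47·136.2 = 356.706, which is < 375.1
This sign pattern matches Blue.

Blue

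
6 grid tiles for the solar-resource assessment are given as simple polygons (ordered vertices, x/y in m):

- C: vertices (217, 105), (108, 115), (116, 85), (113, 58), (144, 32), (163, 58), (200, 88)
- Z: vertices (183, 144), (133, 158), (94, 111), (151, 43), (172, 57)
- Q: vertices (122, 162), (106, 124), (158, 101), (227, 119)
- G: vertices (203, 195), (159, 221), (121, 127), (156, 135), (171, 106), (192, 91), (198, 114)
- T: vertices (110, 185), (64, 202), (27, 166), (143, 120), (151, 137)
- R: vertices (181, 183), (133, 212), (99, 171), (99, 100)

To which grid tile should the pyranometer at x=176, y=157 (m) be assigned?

G

Cast a ray rightward from (176, 157). For each polygon, the edges (by vertex number in listed order) whose endpoints lie on opposite sides of y = 157, where each meets that height, and whether that is right or left of the point:
C: no edge straddles that height → 0 crossings.
Z: 1–2 at x≈136.6 (left), 2–3 at x≈132.2 (left) → 0 crossings.
Q: 1–2 at x≈119.9 (left), 4–1 at x≈134.2 (left) → 0 crossings.
G: 2–3 at x≈133.1 (left), 7–1 at x≈200.7 (right) → 1 crossing.
T: 3–4 at x≈49.7 (left), 5–1 at x≈133.9 (left) → 0 crossings.
R: 3–4 at x≈99.0 (left), 4–1 at x≈155.3 (left) → 0 crossings.
Only G has an odd count, so the point is inside G.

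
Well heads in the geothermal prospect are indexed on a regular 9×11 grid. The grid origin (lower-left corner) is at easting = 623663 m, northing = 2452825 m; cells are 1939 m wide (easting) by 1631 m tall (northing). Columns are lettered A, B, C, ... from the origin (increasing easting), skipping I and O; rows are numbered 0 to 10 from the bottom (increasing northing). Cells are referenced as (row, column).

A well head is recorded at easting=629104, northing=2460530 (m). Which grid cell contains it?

Column index: ⌊(629104 − 623663) / 1939⌋ = ⌊2.806⌋ = 2 → column C
Row offset from origin: ⌊(2460530 − 2452825) / 1631⌋ = ⌊4.724⌋ = 4 → row 4

(4, C)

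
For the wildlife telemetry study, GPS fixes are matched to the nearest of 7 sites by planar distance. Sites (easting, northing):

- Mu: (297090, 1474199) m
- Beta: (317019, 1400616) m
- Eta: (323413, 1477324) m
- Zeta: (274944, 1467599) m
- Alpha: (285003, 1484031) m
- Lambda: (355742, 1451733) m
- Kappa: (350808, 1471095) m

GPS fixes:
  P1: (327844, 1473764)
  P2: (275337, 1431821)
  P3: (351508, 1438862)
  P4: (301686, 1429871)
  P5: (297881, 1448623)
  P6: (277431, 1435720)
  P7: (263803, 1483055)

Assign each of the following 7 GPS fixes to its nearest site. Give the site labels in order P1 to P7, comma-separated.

Eta, Zeta, Lambda, Beta, Mu, Zeta, Zeta

P1 → Eta (d²=32307361.00)
P2 → Zeta (d²=1280219733.00)
P3 → Lambda (d²=183589397.00)
P4 → Beta (d²=1090955914.00)
P5 → Mu (d²=654757457.00)
P6 → Zeta (d²=1022455810.00)
P7 → Zeta (d²=363009817.00)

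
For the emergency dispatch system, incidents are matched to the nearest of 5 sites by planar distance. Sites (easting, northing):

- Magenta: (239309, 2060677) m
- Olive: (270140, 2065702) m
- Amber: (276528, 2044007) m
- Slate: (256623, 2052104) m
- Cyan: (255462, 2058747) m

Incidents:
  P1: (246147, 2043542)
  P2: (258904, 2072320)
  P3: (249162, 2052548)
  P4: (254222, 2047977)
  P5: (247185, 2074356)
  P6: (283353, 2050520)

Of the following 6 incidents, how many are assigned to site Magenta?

P1 → Slate
P2 → Olive
P3 → Slate
P4 → Slate
P5 → Magenta
P6 → Amber
1 of the 6 goes to Magenta.

1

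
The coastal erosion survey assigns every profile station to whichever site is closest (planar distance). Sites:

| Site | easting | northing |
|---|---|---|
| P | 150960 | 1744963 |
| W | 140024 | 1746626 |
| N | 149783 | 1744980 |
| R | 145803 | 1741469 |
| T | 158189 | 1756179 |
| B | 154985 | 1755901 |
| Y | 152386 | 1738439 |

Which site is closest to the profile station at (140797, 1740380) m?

R

Squared distances to each site:
P: 124290458.000; W: 39610045.000; N: 101908196.000; R: 26245957.000; T: 552090065.000; B: 442200785.000; Y: 138072402.000.
Minimum at R.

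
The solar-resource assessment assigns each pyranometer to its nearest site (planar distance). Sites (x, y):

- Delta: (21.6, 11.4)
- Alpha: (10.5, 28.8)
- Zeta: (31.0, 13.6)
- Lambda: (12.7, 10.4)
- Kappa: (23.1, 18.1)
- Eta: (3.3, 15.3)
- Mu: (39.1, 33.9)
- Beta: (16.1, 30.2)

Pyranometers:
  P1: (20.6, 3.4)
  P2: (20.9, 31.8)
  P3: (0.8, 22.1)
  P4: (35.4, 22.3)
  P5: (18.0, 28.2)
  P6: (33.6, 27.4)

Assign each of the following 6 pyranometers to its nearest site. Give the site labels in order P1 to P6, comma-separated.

Delta, Beta, Eta, Zeta, Beta, Mu

P1 → Delta (d²=65.00)
P2 → Beta (d²=25.60)
P3 → Eta (d²=52.49)
P4 → Zeta (d²=95.05)
P5 → Beta (d²=7.61)
P6 → Mu (d²=72.50)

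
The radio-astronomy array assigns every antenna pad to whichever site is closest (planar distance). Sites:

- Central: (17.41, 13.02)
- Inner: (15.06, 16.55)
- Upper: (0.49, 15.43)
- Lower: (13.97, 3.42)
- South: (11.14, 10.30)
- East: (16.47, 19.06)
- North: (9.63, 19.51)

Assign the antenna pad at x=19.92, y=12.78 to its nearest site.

Central

Squared distances to each site:
Central: 6.358; Inner: 37.833; Upper: 384.547; Lower: 123.012; South: 83.239; East: 51.341; North: 151.177.
Minimum at Central.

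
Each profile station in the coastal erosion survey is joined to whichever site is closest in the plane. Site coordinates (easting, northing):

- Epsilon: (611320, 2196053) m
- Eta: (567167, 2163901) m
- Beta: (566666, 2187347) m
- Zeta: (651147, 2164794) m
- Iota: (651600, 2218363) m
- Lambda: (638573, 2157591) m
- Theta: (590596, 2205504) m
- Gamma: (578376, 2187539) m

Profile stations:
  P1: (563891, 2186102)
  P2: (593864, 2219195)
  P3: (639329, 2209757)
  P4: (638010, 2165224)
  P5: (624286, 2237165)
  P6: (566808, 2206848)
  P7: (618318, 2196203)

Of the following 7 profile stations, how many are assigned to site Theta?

P1 → Beta
P2 → Theta
P3 → Iota
P4 → Lambda
P5 → Iota
P6 → Beta
P7 → Epsilon
1 of the 7 goes to Theta.

1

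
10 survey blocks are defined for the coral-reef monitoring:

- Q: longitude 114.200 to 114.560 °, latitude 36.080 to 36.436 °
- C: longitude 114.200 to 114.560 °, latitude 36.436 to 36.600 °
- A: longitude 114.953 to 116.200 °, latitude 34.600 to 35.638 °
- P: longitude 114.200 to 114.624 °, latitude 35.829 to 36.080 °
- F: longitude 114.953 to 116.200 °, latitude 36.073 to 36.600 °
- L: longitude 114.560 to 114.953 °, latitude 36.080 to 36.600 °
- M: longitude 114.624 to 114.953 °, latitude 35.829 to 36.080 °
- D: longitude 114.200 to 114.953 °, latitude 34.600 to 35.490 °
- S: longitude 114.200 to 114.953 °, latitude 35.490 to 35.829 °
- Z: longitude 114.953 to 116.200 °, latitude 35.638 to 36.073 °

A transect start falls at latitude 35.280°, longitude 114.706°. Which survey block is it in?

D

The point has longitude = 114.706 and latitude = 35.280.
Only D satisfies 114.200 ≤ longitude ≤ 114.953 and 34.600 ≤ latitude ≤ 35.490.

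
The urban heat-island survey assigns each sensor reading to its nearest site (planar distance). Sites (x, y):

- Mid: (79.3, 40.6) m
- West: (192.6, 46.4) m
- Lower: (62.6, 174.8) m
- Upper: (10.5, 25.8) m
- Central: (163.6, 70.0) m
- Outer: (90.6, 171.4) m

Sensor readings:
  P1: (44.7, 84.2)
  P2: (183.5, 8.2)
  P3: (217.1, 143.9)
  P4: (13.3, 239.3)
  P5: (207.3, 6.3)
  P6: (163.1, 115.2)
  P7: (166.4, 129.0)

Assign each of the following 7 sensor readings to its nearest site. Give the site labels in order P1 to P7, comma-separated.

Mid, West, Central, Lower, West, Central, Central

P1 → Mid (d²=3098.12)
P2 → West (d²=1542.05)
P3 → Central (d²=8323.46)
P4 → Lower (d²=6590.74)
P5 → West (d²=1824.10)
P6 → Central (d²=2043.29)
P7 → Central (d²=3488.84)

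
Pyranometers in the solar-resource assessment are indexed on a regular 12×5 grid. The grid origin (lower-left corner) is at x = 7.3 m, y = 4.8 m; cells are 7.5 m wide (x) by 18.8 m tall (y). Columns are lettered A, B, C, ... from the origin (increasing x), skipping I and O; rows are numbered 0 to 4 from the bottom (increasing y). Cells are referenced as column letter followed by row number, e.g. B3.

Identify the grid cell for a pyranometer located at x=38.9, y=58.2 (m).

Column index: ⌊(38.9 − 7.3) / 7.5⌋ = ⌊4.213⌋ = 4 → column E
Row offset from origin: ⌊(58.2 − 4.8) / 18.8⌋ = ⌊2.840⌋ = 2 → row 2

E2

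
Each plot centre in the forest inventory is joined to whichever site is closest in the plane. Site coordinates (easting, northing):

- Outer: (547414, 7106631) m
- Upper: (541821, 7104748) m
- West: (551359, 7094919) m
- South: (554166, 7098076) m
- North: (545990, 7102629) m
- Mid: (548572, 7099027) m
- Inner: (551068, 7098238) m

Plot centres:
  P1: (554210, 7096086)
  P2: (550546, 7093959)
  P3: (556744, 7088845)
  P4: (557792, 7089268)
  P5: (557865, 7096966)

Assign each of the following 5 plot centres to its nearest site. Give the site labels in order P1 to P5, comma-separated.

South, West, West, West, South

P1 → South (d²=3962036.00)
P2 → West (d²=1582569.00)
P3 → West (d²=65891701.00)
P4 → West (d²=73317290.00)
P5 → South (d²=14914701.00)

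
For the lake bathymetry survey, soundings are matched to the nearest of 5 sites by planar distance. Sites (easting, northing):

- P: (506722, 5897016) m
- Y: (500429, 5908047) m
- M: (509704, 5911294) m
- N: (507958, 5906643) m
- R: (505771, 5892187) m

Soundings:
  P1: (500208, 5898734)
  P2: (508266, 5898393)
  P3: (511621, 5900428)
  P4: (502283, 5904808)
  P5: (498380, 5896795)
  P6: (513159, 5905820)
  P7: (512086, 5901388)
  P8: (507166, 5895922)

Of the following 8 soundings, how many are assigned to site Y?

P1 → P
P2 → P
P3 → P
P4 → Y
P5 → P
P6 → N
P7 → N
P8 → P
1 of the 8 goes to Y.

1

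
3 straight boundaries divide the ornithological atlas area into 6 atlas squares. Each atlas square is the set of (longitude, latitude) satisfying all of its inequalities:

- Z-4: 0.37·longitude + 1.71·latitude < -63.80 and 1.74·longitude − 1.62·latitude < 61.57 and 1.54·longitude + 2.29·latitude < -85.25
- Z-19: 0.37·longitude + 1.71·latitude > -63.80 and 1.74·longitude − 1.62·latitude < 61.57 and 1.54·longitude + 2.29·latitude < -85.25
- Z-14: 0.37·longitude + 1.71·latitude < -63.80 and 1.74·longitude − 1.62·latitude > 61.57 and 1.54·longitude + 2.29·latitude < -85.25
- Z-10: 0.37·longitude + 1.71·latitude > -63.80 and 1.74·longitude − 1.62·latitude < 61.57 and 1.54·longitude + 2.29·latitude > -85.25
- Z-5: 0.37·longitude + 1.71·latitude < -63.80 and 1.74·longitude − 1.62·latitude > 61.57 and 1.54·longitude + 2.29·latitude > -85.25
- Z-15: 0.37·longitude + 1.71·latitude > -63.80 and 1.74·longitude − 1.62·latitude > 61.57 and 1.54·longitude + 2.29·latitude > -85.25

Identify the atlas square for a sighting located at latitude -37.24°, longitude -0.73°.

0.37·-0.73 + 1.71·-37.24 = -63.950, which is < -63.80
1.74·-0.73 − 1.62·-37.24 = 59.059, which is < 61.57
1.54·-0.73 + 2.29·-37.24 = -86.404, which is < -85.25
This sign pattern matches Z-4.

Z-4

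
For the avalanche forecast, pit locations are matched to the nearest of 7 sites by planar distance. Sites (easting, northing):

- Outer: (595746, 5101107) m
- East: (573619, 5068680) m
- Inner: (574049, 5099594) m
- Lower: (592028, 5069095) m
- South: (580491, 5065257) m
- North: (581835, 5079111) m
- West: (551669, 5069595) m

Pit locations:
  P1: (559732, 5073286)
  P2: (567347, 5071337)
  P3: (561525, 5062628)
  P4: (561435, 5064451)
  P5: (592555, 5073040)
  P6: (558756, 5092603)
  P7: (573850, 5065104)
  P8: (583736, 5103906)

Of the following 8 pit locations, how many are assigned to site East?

2

P1 → West
P2 → East
P3 → West
P4 → West
P5 → Lower
P6 → Inner
P7 → East
P8 → Inner
2 of the 8 go to East.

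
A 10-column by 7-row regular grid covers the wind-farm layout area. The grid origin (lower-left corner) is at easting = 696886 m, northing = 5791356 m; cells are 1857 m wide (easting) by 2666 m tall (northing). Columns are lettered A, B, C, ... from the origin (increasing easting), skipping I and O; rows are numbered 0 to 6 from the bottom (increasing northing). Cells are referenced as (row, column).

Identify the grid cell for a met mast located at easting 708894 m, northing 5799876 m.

(3, G)

Column index: ⌊(708894 − 696886) / 1857⌋ = ⌊6.466⌋ = 6 → column G
Row offset from origin: ⌊(5799876 − 5791356) / 2666⌋ = ⌊3.196⌋ = 3 → row 3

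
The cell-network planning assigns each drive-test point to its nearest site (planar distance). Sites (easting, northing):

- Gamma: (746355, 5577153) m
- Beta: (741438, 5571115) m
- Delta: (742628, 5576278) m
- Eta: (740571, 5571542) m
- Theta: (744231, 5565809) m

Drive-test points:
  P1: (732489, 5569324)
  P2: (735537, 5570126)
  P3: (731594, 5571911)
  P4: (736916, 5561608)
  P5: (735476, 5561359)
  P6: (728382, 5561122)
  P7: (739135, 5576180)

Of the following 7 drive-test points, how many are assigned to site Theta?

2

P1 → Eta
P2 → Eta
P3 → Eta
P4 → Theta
P5 → Theta
P6 → Eta
P7 → Delta
2 of the 7 go to Theta.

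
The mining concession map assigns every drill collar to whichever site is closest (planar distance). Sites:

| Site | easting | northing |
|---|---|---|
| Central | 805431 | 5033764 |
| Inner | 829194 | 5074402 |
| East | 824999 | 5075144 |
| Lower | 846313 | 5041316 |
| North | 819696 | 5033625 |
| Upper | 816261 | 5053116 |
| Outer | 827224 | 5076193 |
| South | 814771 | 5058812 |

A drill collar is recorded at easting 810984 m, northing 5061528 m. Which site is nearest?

South

Squared distances to each site:
Central: 801675505.000; Inner: 497343976.000; East: 381815681.000; Lower: 1656663185.000; North: 854476353.000; Upper: 98608473.000; Outer: 478799825.000; South: 21718025.000.
Minimum at South.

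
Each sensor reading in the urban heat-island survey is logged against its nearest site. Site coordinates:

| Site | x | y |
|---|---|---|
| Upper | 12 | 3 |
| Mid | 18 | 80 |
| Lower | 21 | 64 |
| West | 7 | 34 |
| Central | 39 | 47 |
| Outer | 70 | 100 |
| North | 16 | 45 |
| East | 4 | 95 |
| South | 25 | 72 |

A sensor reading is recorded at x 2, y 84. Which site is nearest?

Squared distances to each site:
Upper: 6661.000; Mid: 272.000; Lower: 761.000; West: 2525.000; Central: 2738.000; Outer: 4880.000; North: 1717.000; East: 125.000; South: 673.000.
Minimum at East.

East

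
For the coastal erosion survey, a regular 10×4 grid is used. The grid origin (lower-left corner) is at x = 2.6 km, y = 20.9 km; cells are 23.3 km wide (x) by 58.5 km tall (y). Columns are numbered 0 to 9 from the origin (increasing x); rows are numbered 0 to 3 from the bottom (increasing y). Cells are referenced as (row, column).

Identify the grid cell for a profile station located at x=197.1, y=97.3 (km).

Column index: ⌊(197.1 − 2.6) / 23.3⌋ = ⌊8.348⌋ = 8
Row offset from origin: ⌊(97.3 − 20.9) / 58.5⌋ = ⌊1.306⌋ = 1 → row 1

(1, 8)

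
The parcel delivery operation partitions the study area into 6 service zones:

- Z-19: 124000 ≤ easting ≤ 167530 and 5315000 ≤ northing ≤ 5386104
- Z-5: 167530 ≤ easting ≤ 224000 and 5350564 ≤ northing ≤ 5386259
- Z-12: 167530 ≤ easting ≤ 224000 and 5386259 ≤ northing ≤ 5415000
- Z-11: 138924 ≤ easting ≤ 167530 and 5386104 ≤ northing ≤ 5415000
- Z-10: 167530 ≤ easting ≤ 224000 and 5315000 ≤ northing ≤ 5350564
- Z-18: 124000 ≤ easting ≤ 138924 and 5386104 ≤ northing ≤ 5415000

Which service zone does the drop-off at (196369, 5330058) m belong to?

The point has easting = 196369 and northing = 5330058.
Only Z-10 satisfies 167530 ≤ easting ≤ 224000 and 5315000 ≤ northing ≤ 5350564.

Z-10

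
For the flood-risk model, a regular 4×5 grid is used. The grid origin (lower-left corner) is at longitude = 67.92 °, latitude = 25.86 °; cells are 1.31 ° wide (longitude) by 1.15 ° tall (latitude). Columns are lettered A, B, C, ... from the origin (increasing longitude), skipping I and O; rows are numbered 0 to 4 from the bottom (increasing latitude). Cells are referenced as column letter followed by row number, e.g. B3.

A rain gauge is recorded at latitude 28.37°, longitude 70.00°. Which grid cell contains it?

B2

Column index: ⌊(70.00 − 67.92) / 1.31⌋ = ⌊1.588⌋ = 1 → column B
Row offset from origin: ⌊(28.37 − 25.86) / 1.15⌋ = ⌊2.183⌋ = 2 → row 2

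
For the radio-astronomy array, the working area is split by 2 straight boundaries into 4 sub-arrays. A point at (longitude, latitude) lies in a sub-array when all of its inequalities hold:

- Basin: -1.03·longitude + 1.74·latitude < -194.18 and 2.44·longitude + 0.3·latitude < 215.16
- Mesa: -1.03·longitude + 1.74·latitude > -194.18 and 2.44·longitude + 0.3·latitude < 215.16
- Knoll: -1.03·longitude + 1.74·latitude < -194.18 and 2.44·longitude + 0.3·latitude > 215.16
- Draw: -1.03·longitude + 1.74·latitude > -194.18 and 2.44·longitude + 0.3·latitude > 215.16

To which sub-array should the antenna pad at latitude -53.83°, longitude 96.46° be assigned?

Draw

-1.03·96.46 + 1.74·-53.83 = -193.018, which is > -194.18
2.44·96.46 + 0.3·-53.83 = 219.213, which is > 215.16
This sign pattern matches Draw.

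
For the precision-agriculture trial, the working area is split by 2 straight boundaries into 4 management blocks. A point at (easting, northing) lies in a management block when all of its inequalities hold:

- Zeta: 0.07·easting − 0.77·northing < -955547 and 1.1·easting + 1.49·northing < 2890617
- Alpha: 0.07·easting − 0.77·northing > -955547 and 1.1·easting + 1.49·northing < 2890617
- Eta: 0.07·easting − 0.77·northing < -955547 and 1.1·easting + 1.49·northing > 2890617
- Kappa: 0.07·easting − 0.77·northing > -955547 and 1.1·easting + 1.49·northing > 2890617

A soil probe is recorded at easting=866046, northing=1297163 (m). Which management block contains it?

0.07·866046 − 0.77·1297163 = -938192.290, which is > -955547
1.1·866046 + 1.49·1297163 = 2885423.470, which is < 2890617
This sign pattern matches Alpha.

Alpha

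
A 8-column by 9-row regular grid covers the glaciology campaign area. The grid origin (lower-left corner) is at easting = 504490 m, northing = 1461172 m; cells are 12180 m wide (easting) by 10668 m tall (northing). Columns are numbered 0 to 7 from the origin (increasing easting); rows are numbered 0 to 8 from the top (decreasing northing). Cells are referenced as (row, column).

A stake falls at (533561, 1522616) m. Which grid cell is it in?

(3, 2)

Column index: ⌊(533561 − 504490) / 12180⌋ = ⌊2.387⌋ = 2
Row offset from origin: ⌊(1522616 − 1461172) / 10668⌋ = ⌊5.760⌋ = 5 → row 3 (counted from top)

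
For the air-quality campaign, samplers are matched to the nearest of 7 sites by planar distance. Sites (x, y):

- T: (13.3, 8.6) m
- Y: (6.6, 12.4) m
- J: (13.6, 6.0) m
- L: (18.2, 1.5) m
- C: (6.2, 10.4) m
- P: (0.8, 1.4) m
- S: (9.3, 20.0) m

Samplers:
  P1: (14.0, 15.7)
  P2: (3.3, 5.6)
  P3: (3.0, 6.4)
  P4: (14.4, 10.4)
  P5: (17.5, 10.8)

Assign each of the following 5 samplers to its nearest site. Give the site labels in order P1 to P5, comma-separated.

P1 → S (d²=40.58)
P2 → P (d²=23.89)
P3 → C (d²=26.24)
P4 → T (d²=4.45)
P5 → T (d²=22.48)

S, P, C, T, T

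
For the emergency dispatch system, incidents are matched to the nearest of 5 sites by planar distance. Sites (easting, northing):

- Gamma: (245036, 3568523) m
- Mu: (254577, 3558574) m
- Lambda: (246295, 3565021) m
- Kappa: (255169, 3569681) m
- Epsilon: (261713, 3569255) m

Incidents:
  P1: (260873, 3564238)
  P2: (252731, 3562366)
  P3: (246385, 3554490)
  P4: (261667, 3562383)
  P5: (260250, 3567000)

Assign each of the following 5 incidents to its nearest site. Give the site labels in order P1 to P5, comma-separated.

P1 → Epsilon (d²=25875889.00)
P2 → Mu (d²=17786980.00)
P3 → Mu (d²=83787920.00)
P4 → Epsilon (d²=47226500.00)
P5 → Epsilon (d²=7225394.00)

Epsilon, Mu, Mu, Epsilon, Epsilon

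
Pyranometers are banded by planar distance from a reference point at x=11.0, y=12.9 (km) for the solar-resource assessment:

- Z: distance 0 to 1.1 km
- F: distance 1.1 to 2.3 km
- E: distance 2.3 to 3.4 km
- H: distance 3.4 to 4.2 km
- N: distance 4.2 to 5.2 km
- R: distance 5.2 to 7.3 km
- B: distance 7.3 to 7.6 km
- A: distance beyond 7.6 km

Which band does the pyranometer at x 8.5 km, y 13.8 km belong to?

Distance = √((8.5−11.0)² + (13.8−12.9)²) = √(6.250 + 0.810) = 2.657 km.
2.3 ≤ 2.657 < 3.4 → E.

E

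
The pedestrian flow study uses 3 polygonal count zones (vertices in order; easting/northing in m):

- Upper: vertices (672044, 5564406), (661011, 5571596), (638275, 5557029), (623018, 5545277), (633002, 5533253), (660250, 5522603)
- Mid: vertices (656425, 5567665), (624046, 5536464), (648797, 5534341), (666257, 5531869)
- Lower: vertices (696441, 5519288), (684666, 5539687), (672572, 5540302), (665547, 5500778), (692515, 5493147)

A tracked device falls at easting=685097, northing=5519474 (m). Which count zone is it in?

Cast a ray rightward from (685097, 5519474). For each polygon, the edges (by vertex number in listed order) whose endpoints lie on opposite sides of northing = 5519474, where each meets that height, and whether that is right or left of the point:
Upper: no edge straddles that height → 0 crossings.
Mid: no edge straddles that height → 0 crossings.
Lower: 1–2 at easting≈696333.6 (right), 3–4 at easting≈668870.0 (left) → 1 crossing.
Only Lower has an odd count, so the point is inside Lower.

Lower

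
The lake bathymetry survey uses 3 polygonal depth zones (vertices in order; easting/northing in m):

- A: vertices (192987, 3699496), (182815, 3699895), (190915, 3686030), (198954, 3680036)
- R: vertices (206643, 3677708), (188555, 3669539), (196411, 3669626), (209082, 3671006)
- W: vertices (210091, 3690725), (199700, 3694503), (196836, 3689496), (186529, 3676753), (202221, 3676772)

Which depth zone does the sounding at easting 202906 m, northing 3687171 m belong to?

Cast a ray rightward from (202906, 3687171). For each polygon, the edges (by vertex number in listed order) whose endpoints lie on opposite sides of northing = 3687171, where each meets that height, and whether that is right or left of the point:
A: 2–3 at easting≈190248.4 (left), 4–1 at easting≈196766.2 (left) → 0 crossings.
R: no edge straddles that height → 0 crossings.
W: 3–4 at easting≈194955.5 (left), 5–1 at easting≈208086.4 (right) → 1 crossing.
Only W has an odd count, so the point is inside W.

W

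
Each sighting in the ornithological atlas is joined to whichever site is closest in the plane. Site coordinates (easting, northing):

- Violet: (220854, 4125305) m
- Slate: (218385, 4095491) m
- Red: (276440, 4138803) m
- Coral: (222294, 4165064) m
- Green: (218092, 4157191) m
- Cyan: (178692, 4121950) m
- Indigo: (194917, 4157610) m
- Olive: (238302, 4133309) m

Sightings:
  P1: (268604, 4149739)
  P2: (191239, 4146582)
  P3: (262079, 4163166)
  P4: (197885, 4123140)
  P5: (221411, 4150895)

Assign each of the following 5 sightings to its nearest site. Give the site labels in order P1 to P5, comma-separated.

P1 → Red (d²=180998992.00)
P2 → Indigo (d²=135144468.00)
P3 → Red (d²=799794090.00)
P4 → Cyan (d²=369787349.00)
P5 → Green (d²=50655377.00)

Red, Indigo, Red, Cyan, Green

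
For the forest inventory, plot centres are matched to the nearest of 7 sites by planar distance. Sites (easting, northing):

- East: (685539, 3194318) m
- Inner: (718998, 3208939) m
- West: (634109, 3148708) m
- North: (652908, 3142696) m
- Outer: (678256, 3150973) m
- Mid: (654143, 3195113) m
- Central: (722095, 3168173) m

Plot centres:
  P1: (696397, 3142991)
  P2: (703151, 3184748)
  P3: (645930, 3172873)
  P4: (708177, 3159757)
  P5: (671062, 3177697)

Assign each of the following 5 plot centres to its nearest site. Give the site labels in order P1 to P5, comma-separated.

Outer, East, Mid, Central, East

P1 → Outer (d²=392808205.00)
P2 → East (d²=401767444.00)
P3 → Mid (d²=562070969.00)
P4 → Central (d²=264539780.00)
P5 → East (d²=485841170.00)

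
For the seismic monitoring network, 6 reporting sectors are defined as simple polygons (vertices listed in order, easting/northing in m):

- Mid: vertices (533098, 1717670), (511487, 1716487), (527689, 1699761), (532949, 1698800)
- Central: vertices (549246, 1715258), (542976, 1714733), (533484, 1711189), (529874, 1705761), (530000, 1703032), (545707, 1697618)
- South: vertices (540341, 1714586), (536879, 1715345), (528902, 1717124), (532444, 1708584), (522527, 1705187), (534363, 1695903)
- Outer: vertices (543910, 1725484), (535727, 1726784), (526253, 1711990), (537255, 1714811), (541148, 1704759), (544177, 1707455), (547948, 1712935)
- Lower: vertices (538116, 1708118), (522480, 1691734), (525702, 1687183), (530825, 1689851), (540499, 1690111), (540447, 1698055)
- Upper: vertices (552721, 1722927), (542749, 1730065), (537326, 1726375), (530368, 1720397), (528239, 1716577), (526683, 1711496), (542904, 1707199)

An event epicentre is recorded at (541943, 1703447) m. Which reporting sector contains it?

Cast a ray rightward from (541943, 1703447). For each polygon, the edges (by vertex number in listed order) whose endpoints lie on opposite sides of northing = 1703447, where each meets that height, and whether that is right or left of the point:
Mid: 2–3 at easting≈524118.5 (left), 4–1 at easting≈532985.7 (left) → 0 crossings.
Central: 4–5 at easting≈529980.8 (left), 6–1 at easting≈546876.4 (right) → 1 crossing.
South: 5–6 at easting≈524745.3 (left), 6–1 at easting≈536776.9 (left) → 0 crossings.
Outer: no edge straddles that height → 0 crossings.
Lower: 1–2 at easting≈533658.3 (left), 6–1 at easting≈539198.0 (left) → 0 crossings.
Upper: no edge straddles that height → 0 crossings.
Only Central has an odd count, so the point is inside Central.

Central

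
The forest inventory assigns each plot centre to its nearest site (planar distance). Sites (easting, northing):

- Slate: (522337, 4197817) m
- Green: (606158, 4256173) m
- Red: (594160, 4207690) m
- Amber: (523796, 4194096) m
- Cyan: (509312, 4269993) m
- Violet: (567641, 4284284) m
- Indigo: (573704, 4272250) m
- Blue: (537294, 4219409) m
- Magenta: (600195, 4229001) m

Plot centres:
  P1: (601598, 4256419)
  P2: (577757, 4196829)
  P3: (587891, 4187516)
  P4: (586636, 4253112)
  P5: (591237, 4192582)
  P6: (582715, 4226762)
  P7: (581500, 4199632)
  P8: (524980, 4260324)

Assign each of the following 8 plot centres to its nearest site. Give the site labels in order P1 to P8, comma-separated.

P1 → Green (d²=20854116.00)
P2 → Red (d²=387019730.00)
P3 → Red (d²=446290637.00)
P4 → Green (d²=390478205.00)
P5 → Red (d²=236795593.00)
P6 → Magenta (d²=310563521.00)
P7 → Red (d²=225206964.00)
P8 → Cyan (d²=338975785.00)

Green, Red, Red, Green, Red, Magenta, Red, Cyan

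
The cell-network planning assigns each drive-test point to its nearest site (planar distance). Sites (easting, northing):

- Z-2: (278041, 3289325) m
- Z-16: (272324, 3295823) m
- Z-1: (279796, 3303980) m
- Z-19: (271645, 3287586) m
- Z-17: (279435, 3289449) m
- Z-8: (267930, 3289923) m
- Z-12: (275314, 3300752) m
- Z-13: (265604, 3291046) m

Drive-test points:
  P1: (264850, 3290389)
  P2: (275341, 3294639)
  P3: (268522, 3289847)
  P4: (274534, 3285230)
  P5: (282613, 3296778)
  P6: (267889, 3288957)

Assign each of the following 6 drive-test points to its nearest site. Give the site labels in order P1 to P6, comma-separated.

P1 → Z-13 (d²=1000165.00)
P2 → Z-16 (d²=10504145.00)
P3 → Z-8 (d²=356240.00)
P4 → Z-19 (d²=13897057.00)
P5 → Z-1 (d²=59804293.00)
P6 → Z-8 (d²=934837.00)

Z-13, Z-16, Z-8, Z-19, Z-1, Z-8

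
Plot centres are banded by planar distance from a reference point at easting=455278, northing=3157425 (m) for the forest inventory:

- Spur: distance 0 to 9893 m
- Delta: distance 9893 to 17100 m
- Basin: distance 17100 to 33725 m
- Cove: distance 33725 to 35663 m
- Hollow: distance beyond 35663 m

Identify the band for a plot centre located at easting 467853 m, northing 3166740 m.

Distance = √((467853−455278)² + (3166740−3157425)²) = √(158130625.000 + 86769225.000) = 15649.276 m.
9893 ≤ 15649.276 < 17100 → Delta.

Delta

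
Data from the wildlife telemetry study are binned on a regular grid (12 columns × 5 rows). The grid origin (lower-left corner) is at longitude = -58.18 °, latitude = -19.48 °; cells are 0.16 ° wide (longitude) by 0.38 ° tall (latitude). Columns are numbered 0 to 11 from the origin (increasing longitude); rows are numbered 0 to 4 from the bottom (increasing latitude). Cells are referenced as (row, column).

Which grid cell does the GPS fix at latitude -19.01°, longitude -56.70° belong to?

(1, 9)

Column index: ⌊(-56.70 − -58.18) / 0.16⌋ = ⌊9.250⌋ = 9
Row offset from origin: ⌊(-19.01 − -19.48) / 0.38⌋ = ⌊1.237⌋ = 1 → row 1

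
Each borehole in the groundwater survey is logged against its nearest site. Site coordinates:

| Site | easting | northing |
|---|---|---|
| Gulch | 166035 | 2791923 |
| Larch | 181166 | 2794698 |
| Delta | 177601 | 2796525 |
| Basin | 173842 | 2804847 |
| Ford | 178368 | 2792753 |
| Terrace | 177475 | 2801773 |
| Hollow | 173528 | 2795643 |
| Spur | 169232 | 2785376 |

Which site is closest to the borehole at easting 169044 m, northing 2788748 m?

Spur

Squared distances to each site:
Gulch: 19134706.000; Larch: 182345384.000; Delta: 133703978.000; Basin: 282198605.000; Ford: 102977001.000; Terrace: 240732386.000; Hollow: 67647281.000; Spur: 11405728.000.
Minimum at Spur.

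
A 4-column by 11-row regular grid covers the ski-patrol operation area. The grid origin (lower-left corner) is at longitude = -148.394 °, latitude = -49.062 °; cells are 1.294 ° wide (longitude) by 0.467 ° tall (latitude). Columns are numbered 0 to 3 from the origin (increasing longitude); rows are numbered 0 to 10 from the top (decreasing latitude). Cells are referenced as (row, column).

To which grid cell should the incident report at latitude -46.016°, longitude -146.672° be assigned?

(4, 1)

Column index: ⌊(-146.672 − -148.394) / 1.294⌋ = ⌊1.331⌋ = 1
Row offset from origin: ⌊(-46.016 − -49.062) / 0.467⌋ = ⌊6.522⌋ = 6 → row 4 (counted from top)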